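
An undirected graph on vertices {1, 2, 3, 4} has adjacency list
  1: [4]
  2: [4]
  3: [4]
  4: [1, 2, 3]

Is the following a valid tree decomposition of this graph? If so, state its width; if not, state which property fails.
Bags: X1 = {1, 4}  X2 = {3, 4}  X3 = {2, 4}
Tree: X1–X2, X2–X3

Every vertex of G appears in some bag (union = {1, 2, 3, 4}); every edge is covered by a bag; and for each vertex v the set of bags containing v is connected in the bag tree. The decomposition is therefore valid. The largest bag has 2 vertices, so the width is 1.

Yes; width 1.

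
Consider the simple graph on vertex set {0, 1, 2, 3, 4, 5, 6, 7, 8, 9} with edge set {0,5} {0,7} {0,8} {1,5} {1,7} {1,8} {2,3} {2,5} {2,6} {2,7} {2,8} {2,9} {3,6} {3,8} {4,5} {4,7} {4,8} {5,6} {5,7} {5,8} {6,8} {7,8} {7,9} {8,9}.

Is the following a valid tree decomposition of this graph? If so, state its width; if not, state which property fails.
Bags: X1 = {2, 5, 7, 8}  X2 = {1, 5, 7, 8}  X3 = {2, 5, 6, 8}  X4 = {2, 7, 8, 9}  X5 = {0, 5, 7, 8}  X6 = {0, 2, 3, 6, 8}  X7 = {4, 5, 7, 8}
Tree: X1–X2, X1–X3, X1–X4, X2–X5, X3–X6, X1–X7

A tree decomposition must satisfy three properties: every vertex lies in some bag; for every edge, both endpoints lie together in some bag; and for every vertex, the bags containing it form a connected subtree. Here bags containing vertex 0 are not connected in the tree, so the decomposition is invalid.

No — bags containing vertex 0 are not connected in the tree.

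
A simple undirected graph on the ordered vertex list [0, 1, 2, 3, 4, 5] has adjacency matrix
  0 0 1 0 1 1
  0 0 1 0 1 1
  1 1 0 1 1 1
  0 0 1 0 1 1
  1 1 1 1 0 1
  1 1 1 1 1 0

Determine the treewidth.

3

A width-3 tree decomposition is:
Bags: B1 = {1, 2, 4, 5}  B2 = {2, 3, 4, 5}  B3 = {0, 2, 4, 5}
Tree: B1–B2, B1–B3
Every bag has size at most 4, so the width is 4 − 1 = 3 and tw(G) ≤ 3. On the other hand G contains the 4-clique {0, 2, 4, 5}. A clique must lie in a single bag of any decomposition, so no decomposition can have width below 3. The upper and lower bounds meet at 3, so that is the treewidth.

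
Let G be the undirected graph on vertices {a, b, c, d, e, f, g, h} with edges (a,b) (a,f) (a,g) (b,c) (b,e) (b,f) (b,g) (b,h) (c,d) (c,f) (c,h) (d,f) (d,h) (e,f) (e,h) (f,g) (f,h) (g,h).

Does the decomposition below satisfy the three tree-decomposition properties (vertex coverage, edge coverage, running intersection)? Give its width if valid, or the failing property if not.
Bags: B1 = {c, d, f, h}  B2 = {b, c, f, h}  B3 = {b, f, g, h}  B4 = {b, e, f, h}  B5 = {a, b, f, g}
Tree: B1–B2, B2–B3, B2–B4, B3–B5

Yes; width 3.

Every vertex of G appears in some bag (union = {a, b, c, d, e, f, g, h}); every edge is covered by a bag; and for each vertex v the set of bags containing v is connected in the bag tree. The decomposition is therefore valid. The largest bag has 4 vertices, so the width is 3.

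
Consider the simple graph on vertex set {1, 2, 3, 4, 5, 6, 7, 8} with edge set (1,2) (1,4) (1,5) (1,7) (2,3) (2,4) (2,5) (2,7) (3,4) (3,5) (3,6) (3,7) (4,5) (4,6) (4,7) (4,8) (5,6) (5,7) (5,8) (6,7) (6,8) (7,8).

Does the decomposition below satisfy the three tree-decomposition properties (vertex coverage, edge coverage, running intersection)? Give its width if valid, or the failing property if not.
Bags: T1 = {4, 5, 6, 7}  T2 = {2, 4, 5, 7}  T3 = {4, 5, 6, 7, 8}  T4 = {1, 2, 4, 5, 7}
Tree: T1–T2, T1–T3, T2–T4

A tree decomposition must satisfy three properties: every vertex lies in some bag; for every edge, both endpoints lie together in some bag; and for every vertex, the bags containing it form a connected subtree. Here vertex 3 appears in no bag, so the decomposition is invalid.

No — vertex 3 appears in no bag.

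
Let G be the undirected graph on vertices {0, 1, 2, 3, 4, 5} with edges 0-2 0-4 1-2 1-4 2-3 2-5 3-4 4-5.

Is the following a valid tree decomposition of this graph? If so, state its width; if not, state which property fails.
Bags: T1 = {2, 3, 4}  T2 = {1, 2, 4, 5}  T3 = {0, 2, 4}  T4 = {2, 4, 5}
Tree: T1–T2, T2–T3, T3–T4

A tree decomposition must satisfy three properties: every vertex lies in some bag; for every edge, both endpoints lie together in some bag; and for every vertex, the bags containing it form a connected subtree. Here bags containing vertex 5 are not connected in the tree, so the decomposition is invalid.

No — bags containing vertex 5 are not connected in the tree.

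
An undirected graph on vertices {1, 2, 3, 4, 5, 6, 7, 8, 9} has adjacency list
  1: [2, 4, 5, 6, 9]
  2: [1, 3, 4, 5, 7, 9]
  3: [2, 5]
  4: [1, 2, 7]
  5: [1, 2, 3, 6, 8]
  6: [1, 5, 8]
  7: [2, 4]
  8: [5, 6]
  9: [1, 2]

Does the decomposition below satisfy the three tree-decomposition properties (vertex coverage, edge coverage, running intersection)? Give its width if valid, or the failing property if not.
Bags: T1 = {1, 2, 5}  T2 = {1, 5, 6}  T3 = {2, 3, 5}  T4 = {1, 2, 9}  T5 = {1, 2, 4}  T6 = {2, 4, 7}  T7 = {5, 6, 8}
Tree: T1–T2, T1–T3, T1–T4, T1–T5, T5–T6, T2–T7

Vertex coverage: the bags together contain {1, 2, 3, 4, 5, 6, 7, 8, 9}, the full vertex set. Edge coverage: each edge of G has both endpoints in at least one bag. Running intersection: for every vertex, the bags containing it form a connected subtree. All three properties hold, so this is a valid tree decomposition of width max|bag| − 1 = 2, and hence tw(G) ≤ 2.

Yes; width 2.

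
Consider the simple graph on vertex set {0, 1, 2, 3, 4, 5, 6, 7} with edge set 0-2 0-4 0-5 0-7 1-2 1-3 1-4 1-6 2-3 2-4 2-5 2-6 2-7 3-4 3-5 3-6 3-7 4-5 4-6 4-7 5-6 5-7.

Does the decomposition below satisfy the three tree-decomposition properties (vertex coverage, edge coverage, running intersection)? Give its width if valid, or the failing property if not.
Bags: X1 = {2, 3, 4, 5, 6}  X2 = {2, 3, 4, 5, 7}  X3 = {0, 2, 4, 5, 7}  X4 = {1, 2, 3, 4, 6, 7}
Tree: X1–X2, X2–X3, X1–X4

No — bags containing vertex 7 are not connected in the tree.

A tree decomposition must satisfy three properties: every vertex lies in some bag; for every edge, both endpoints lie together in some bag; and for every vertex, the bags containing it form a connected subtree. Here bags containing vertex 7 are not connected in the tree, so the decomposition is invalid.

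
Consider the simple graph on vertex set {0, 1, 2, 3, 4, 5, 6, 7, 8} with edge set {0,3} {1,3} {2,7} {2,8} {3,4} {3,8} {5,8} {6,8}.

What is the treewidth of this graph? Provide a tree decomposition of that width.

The largest bag has 2 vertices, giving width 1; this decomposition certifies tw(G) ≤ 1. G has an edge, so its treewidth is at least 1. Combining the bounds, tw(G) = 1.

Treewidth 1.
One such decomposition:
Bags: B1 = {6, 8}  B2 = {3, 8}  B3 = {2, 8}  B4 = {1, 3}  B5 = {0, 3}  B6 = {3, 4}  B7 = {2, 7}  B8 = {5, 8}
Tree: B1–B2, B1–B3, B2–B4, B2–B5, B5–B6, B3–B7, B3–B8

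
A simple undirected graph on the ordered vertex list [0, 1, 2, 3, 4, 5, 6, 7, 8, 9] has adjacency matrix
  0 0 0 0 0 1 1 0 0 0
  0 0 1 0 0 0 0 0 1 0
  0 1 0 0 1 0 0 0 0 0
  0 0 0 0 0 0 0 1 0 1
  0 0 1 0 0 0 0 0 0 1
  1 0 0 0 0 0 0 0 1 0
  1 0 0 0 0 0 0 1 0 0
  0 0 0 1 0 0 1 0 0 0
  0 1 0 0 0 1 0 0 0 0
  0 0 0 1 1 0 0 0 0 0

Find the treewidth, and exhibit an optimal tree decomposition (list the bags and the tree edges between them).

Treewidth 2.
One optimal decomposition is:
Bags: B1 = {1, 2, 8}  B2 = {2, 4, 8}  B3 = {4, 8, 9}  B4 = {3, 8, 9}  B5 = {3, 7, 8}  B6 = {6, 7, 8}  B7 = {0, 6, 8}  B8 = {0, 5, 8}
Tree: B1–B2, B2–B3, B3–B4, B4–B5, B5–B6, B6–B7, B7–B8

Every bag has size at most 3, so the width is 3 − 1 = 2 and tw(G) ≤ 2. The edges 8–1–2–4–9–3–7–6–0–5–8 form a cycle, so G is not a tree and its treewidth is at least 2. Therefore the treewidth is 2.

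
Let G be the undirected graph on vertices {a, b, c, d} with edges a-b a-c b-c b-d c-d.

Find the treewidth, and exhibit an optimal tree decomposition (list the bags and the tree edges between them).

The largest bag has 3 vertices, giving width 2; this decomposition certifies tw(G) ≤ 2. For the lower bound, the 3 vertices {b, c, d} are pairwise adjacent, and any tree decomposition puts a clique entirely inside one bag — forcing width ≥ 2. Hence tw(G) = 2 exactly.

Treewidth 2.
One optimal decomposition is:
Bags: B1 = {a, b, c}  B2 = {b, c, d}
Tree: B1–B2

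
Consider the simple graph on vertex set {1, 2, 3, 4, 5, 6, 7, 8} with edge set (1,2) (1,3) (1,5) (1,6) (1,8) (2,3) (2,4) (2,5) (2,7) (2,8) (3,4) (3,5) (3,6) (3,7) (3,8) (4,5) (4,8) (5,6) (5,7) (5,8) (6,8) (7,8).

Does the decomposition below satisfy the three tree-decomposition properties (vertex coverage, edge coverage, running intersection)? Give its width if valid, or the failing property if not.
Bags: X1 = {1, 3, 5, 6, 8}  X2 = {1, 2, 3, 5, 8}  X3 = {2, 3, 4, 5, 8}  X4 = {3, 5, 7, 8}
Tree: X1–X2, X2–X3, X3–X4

A tree decomposition must satisfy three properties: every vertex lies in some bag; for every edge, both endpoints lie together in some bag; and for every vertex, the bags containing it form a connected subtree. Here edge (2,7) lies in no bag, so the decomposition is invalid.

No — edge (2,7) lies in no bag.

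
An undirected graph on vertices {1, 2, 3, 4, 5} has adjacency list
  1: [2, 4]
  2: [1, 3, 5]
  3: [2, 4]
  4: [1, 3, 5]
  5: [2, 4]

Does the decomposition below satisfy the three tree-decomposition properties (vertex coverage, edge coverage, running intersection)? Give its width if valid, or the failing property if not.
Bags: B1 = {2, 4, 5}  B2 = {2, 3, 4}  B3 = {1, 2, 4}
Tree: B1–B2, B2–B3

Yes; width 2.

Checking the three conditions: (i) the bags cover all of {1, 2, 3, 4, 5}; (ii) for each edge, some bag contains both endpoints; (iii) the bags containing any fixed vertex form a subtree. All hold, so the decomposition is valid with width 3 − 1 = 2.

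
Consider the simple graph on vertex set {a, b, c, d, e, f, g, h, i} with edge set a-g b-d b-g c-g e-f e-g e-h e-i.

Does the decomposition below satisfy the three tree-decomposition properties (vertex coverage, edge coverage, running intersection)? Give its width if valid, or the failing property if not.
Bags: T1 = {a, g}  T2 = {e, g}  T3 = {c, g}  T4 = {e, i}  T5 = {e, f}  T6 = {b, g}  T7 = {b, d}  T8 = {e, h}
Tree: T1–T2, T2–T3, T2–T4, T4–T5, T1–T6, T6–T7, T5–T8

Yes; width 1.

Vertex coverage: the bags together contain {a, b, c, d, e, f, g, h, i}, the full vertex set. Edge coverage: each edge of G has both endpoints in at least one bag. Running intersection: for every vertex, the bags containing it form a connected subtree. All three properties hold, so this is a valid tree decomposition of width max|bag| − 1 = 1, and hence tw(G) ≤ 1.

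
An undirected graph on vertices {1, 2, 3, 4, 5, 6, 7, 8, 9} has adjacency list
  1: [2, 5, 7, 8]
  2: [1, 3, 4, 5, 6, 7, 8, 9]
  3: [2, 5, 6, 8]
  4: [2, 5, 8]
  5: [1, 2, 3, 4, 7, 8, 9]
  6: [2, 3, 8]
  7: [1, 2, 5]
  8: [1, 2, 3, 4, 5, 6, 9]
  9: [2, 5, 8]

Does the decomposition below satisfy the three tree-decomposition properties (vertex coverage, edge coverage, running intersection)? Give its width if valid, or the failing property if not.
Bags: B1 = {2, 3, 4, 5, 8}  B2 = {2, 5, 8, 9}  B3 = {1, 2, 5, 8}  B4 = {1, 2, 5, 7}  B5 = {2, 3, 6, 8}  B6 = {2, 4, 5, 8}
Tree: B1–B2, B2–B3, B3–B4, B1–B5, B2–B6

No — bags containing vertex 4 are not connected in the tree.

A tree decomposition must satisfy three properties: every vertex lies in some bag; for every edge, both endpoints lie together in some bag; and for every vertex, the bags containing it form a connected subtree. Here bags containing vertex 4 are not connected in the tree, so the decomposition is invalid.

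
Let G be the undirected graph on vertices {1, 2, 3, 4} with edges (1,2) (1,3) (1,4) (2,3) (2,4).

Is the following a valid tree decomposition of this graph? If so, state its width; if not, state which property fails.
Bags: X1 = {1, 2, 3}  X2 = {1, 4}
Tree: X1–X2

A tree decomposition must satisfy three properties: every vertex lies in some bag; for every edge, both endpoints lie together in some bag; and for every vertex, the bags containing it form a connected subtree. Here edge (2,4) lies in no bag, so the decomposition is invalid.

No — edge (2,4) lies in no bag.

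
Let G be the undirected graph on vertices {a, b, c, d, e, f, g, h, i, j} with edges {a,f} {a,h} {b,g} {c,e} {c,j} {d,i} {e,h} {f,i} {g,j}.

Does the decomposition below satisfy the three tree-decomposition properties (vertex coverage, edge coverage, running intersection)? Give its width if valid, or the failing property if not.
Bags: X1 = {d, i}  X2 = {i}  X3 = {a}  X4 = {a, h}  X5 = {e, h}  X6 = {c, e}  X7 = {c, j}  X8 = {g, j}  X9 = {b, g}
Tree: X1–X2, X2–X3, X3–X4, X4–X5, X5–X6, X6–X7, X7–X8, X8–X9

A tree decomposition must satisfy three properties: every vertex lies in some bag; for every edge, both endpoints lie together in some bag; and for every vertex, the bags containing it form a connected subtree. Here vertex f appears in no bag, so the decomposition is invalid.

No — vertex f appears in no bag.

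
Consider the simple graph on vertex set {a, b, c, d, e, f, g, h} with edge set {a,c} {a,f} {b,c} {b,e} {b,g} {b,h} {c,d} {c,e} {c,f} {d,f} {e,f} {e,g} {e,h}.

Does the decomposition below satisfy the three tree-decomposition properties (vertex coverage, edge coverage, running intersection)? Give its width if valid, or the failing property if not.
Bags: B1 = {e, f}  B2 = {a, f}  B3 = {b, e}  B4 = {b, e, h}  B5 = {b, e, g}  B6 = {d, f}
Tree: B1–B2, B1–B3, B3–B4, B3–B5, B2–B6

No — vertex c appears in no bag.

A tree decomposition must satisfy three properties: every vertex lies in some bag; for every edge, both endpoints lie together in some bag; and for every vertex, the bags containing it form a connected subtree. Here vertex c appears in no bag, so the decomposition is invalid.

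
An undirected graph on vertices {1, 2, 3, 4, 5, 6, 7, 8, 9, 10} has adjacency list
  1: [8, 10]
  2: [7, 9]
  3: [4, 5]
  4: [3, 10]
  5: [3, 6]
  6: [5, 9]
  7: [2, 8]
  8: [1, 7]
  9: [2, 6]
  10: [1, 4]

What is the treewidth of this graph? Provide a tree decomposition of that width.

Treewidth 2.
Bags: B1 = {3, 5, 6}  B2 = {3, 6, 9}  B3 = {2, 3, 9}  B4 = {2, 3, 7}  B5 = {3, 7, 8}  B6 = {1, 3, 8}  B7 = {1, 3, 10}  B8 = {3, 4, 10}
Tree: B1–B2, B2–B3, B3–B4, B4–B5, B5–B6, B6–B7, B7–B8

Every bag has size at most 3, so the width is 3 − 1 = 2 and tw(G) ≤ 2. For the lower bound, G contains the cycle 3–5–6–9–2–7–8–1–10–4–3, so G is not a forest; only forests have treewidth ≤ 1, hence tw(G) ≥ 2. The upper and lower bounds meet at 2, so that is the treewidth.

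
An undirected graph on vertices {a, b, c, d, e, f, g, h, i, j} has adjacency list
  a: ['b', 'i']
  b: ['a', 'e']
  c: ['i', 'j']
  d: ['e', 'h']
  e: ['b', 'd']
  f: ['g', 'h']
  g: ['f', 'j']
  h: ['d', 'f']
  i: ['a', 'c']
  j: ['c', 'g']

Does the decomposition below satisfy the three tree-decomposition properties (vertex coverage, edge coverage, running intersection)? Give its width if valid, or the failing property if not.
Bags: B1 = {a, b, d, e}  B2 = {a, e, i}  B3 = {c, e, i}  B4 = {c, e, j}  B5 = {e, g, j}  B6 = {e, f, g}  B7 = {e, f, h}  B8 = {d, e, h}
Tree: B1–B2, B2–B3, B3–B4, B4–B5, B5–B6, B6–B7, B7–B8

A tree decomposition must satisfy three properties: every vertex lies in some bag; for every edge, both endpoints lie together in some bag; and for every vertex, the bags containing it form a connected subtree. Here bags containing vertex d are not connected in the tree, so the decomposition is invalid.

No — bags containing vertex d are not connected in the tree.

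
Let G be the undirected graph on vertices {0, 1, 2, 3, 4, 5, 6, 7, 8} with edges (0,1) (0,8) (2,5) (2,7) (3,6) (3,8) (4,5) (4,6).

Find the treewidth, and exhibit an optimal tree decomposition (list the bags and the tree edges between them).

Treewidth 1.
Bags: B1 = {0, 1}  B2 = {0, 8}  B3 = {3, 8}  B4 = {3, 6}  B5 = {4, 6}  B6 = {4, 5}  B7 = {2, 5}  B8 = {2, 7}
Tree: B1–B2, B2–B3, B3–B4, B4–B5, B5–B6, B6–B7, B7–B8

The largest bag has 2 vertices, giving width 1; this decomposition certifies tw(G) ≤ 1. G has an edge, so its treewidth is at least 1. Therefore the treewidth is 1.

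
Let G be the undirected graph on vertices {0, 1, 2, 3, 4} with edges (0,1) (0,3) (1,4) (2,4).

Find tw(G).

1

A width-1 tree decomposition is:
Bags: B1 = {0, 1}  B2 = {0, 3}  B3 = {1, 4}  B4 = {2, 4}
Tree: B1–B2, B1–B3, B3–B4
Every bag has size at most 2, so the width is 2 − 1 = 1 and tw(G) ≤ 1. Any graph with an edge has treewidth ≥ 1, and G has the edge 1–0. Therefore the treewidth is 1.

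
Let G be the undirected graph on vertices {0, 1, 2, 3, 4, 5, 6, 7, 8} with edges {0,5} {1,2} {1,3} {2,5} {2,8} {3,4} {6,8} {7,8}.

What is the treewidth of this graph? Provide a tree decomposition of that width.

Treewidth 1.
One such decomposition:
Bags: B1 = {1, 2}  B2 = {2, 8}  B3 = {6, 8}  B4 = {1, 3}  B5 = {3, 4}  B6 = {7, 8}  B7 = {2, 5}  B8 = {0, 5}
Tree: B1–B2, B2–B3, B1–B4, B4–B5, B2–B6, B1–B7, B7–B8

The largest bag has 2 vertices, giving width 1; this decomposition certifies tw(G) ≤ 1. Any graph with an edge has treewidth ≥ 1, and G has the edge 2–1. The upper and lower bounds meet at 1, so that is the treewidth.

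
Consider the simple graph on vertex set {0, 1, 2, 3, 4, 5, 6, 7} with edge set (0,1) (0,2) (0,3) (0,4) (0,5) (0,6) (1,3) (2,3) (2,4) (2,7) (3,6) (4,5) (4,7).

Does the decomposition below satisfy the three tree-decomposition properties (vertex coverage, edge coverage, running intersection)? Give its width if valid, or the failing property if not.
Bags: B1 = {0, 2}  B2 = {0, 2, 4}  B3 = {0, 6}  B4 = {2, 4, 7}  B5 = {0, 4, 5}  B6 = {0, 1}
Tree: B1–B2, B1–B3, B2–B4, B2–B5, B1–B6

No — vertex 3 appears in no bag.

A tree decomposition must satisfy three properties: every vertex lies in some bag; for every edge, both endpoints lie together in some bag; and for every vertex, the bags containing it form a connected subtree. Here vertex 3 appears in no bag, so the decomposition is invalid.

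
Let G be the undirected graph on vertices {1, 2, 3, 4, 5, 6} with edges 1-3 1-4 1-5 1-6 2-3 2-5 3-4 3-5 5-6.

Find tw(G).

A width-2 tree decomposition is:
Bags: B1 = {2, 3, 5}  B2 = {1, 3, 5}  B3 = {1, 5, 6}  B4 = {1, 3, 4}
Tree: B1–B2, B2–B3, B2–B4
Each bag holds 3 vertices, so the decomposition has width 2, which upper-bounds the treewidth. On the other hand G contains the 3-clique {1, 3, 4}. A clique must lie in a single bag of any decomposition, so no decomposition can have width below 2. Hence tw(G) = 2 exactly.

2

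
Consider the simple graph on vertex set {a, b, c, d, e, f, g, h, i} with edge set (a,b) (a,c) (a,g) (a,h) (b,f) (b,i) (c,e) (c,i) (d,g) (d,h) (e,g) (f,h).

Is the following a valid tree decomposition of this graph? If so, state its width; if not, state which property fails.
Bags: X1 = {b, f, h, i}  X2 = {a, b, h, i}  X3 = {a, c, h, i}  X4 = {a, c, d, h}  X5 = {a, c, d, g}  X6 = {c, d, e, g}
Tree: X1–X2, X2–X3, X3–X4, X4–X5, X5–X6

Yes; width 3.

Checking the three conditions: (i) the bags cover all of {a, b, c, d, e, f, g, h, i}; (ii) for each edge, some bag contains both endpoints; (iii) the bags containing any fixed vertex form a subtree. All hold, so the decomposition is valid with width 4 − 1 = 3.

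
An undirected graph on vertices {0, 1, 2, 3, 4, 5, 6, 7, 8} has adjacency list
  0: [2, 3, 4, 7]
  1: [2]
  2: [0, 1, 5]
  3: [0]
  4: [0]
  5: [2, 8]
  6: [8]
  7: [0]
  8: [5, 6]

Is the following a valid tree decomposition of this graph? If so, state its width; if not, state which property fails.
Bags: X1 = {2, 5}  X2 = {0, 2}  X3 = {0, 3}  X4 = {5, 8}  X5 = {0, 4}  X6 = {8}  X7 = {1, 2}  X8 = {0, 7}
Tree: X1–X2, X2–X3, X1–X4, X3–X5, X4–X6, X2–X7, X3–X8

No — vertex 6 appears in no bag.

A tree decomposition must satisfy three properties: every vertex lies in some bag; for every edge, both endpoints lie together in some bag; and for every vertex, the bags containing it form a connected subtree. Here vertex 6 appears in no bag, so the decomposition is invalid.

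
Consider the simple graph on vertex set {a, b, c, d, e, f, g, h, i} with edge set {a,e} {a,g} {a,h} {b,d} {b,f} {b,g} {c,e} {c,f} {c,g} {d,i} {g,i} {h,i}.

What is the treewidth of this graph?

3

A width-3 tree decomposition is:
Bags: B1 = {a, c, e, f}  B2 = {a, c, f, g}  B3 = {a, b, f, g}  B4 = {a, b, g, h}  B5 = {b, g, h, i}  B6 = {b, d, h, i}
Tree: B1–B2, B2–B3, B3–B4, B4–B5, B5–B6
Each bag holds 4 vertices, so the decomposition has width 3, which upper-bounds the treewidth. For the lower bound: the 4 vertex sets {c,e,f}, {a}, {g}, {b,d,h,i} are disjoint, each induces a connected subgraph, and every pair is joined by at least one edge of G. Contracting each set to a single vertex therefore yields K_{4} as a minor, and since treewidth is minor-monotone, tw(G) ≥ tw(K_{4}) = 3. Hence tw(G) = 3 exactly.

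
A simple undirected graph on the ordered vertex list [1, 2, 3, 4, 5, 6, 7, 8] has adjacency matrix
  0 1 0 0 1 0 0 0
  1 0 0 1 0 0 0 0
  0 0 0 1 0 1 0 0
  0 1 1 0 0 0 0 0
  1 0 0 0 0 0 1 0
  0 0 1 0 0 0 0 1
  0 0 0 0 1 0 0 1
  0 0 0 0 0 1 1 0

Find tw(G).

A width-2 tree decomposition is:
Bags: B1 = {1, 2, 4}  B2 = {1, 3, 4}  B3 = {1, 3, 6}  B4 = {1, 6, 8}  B5 = {1, 7, 8}  B6 = {1, 5, 7}
Tree: B1–B2, B2–B3, B3–B4, B4–B5, B5–B6
Each bag holds 3 vertices, so the decomposition has width 2, which upper-bounds the treewidth. The edges 1–2–4–3–6–8–7–5–1 form a cycle, so G is not a tree and its treewidth is at least 2. Combining the bounds, tw(G) = 2.

2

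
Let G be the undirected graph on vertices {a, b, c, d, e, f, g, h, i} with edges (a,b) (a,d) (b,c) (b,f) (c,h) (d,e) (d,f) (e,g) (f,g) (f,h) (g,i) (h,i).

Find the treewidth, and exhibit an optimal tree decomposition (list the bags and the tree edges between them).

Each bag holds 4 vertices, so the decomposition has width 3, which upper-bounds the treewidth. For the lower bound: the 4 vertex sets {a,d,e}, {b}, {f}, {c,g,h,i} are disjoint, each induces a connected subgraph, and every pair is joined by at least one edge of G. Contracting each set to a single vertex therefore yields K_{4} as a minor, and since treewidth is minor-monotone, tw(G) ≥ tw(K_{4}) = 3. Hence tw(G) = 3 exactly.

Treewidth 3.
One optimal decomposition is:
Bags: B1 = {a, b, d, e}  B2 = {b, d, e, f}  B3 = {b, e, f, g}  B4 = {b, c, f, g}  B5 = {c, f, g, h}  B6 = {c, g, h, i}
Tree: B1–B2, B2–B3, B3–B4, B4–B5, B5–B6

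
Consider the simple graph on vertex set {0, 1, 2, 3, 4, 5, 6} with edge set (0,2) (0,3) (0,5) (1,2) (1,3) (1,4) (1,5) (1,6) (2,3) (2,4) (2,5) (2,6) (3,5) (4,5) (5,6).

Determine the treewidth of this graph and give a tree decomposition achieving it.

Each bag holds 4 vertices, so the decomposition has width 3, which upper-bounds the treewidth. Conversely, {0, 2, 3, 5} is a clique of size 4, and the vertices of any clique must share a bag in every tree decomposition; so some bag has ≥ 4 vertices and tw(G) ≥ 3. The upper and lower bounds meet at 3, so that is the treewidth.

Treewidth 3.
Bags: B1 = {1, 2, 3, 5}  B2 = {0, 2, 3, 5}  B3 = {1, 2, 4, 5}  B4 = {1, 2, 5, 6}
Tree: B1–B2, B1–B3, B3–B4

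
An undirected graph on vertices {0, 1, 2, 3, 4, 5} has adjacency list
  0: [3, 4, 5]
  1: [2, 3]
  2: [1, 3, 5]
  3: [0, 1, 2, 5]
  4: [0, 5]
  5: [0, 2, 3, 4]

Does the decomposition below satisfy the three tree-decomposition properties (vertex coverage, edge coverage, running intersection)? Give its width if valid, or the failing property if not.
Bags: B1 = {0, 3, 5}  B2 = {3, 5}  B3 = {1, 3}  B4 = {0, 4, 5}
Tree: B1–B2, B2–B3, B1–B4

No — vertex 2 appears in no bag.

A tree decomposition must satisfy three properties: every vertex lies in some bag; for every edge, both endpoints lie together in some bag; and for every vertex, the bags containing it form a connected subtree. Here vertex 2 appears in no bag, so the decomposition is invalid.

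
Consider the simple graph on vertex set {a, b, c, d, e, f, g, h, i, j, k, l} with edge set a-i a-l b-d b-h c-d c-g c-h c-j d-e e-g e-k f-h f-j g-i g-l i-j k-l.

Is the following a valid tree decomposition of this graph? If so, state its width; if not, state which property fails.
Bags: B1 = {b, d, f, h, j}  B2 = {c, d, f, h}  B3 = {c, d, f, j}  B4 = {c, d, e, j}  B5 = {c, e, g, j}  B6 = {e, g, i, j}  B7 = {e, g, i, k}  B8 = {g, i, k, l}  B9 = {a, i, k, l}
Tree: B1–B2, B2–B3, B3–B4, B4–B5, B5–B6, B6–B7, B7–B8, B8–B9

A tree decomposition must satisfy three properties: every vertex lies in some bag; for every edge, both endpoints lie together in some bag; and for every vertex, the bags containing it form a connected subtree. Here bags containing vertex j are not connected in the tree, so the decomposition is invalid.

No — bags containing vertex j are not connected in the tree.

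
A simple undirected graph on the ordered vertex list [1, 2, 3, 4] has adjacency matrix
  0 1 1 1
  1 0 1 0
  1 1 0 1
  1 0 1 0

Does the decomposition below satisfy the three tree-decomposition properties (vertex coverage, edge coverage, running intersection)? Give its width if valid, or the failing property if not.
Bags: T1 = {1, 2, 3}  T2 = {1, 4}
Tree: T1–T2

No — edge (3,4) lies in no bag.

A tree decomposition must satisfy three properties: every vertex lies in some bag; for every edge, both endpoints lie together in some bag; and for every vertex, the bags containing it form a connected subtree. Here edge (3,4) lies in no bag, so the decomposition is invalid.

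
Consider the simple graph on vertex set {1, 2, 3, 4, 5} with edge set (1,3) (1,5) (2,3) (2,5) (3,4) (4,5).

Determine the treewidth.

2

A width-2 tree decomposition is:
Bags: B1 = {3, 4, 5}  B2 = {2, 3, 5}  B3 = {1, 3, 5}
Tree: B1–B2, B2–B3
The largest bag has 3 vertices, giving width 2; this decomposition certifies tw(G) ≤ 2. For the lower bound, G contains the cycle 4–5–2–3–4, so G is not a forest; only forests have treewidth ≤ 1, hence tw(G) ≥ 2. Combining the bounds, tw(G) = 2.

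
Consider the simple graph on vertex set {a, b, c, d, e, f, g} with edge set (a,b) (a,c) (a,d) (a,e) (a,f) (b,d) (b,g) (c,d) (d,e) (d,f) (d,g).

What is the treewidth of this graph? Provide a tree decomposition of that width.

Treewidth 2.
One such decomposition:
Bags: B1 = {a, d, e}  B2 = {a, c, d}  B3 = {a, b, d}  B4 = {a, d, f}  B5 = {b, d, g}
Tree: B1–B2, B1–B3, B3–B4, B3–B5

The largest bag has 3 vertices, giving width 2; this decomposition certifies tw(G) ≤ 2. For the lower bound, the 3 vertices {b, d, g} are pairwise adjacent, and any tree decomposition puts a clique entirely inside one bag — forcing width ≥ 2. Therefore the treewidth is 2.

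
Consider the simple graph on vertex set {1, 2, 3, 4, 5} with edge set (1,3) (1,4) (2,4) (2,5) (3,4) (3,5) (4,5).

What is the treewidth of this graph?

A width-2 tree decomposition is:
Bags: B1 = {3, 4, 5}  B2 = {1, 3, 4}  B3 = {2, 4, 5}
Tree: B1–B2, B1–B3
Each bag holds 3 vertices, so the decomposition has width 2, which upper-bounds the treewidth. On the other hand G contains the 3-clique {2, 4, 5}. A clique must lie in a single bag of any decomposition, so no decomposition can have width below 2. Combining the bounds, tw(G) = 2.

2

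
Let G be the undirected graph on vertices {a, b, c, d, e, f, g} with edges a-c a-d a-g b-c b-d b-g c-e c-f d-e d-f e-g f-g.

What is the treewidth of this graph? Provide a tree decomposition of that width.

Treewidth 3.
One such decomposition:
Bags: B1 = {b, c, d, g}  B2 = {c, d, e, g}  B3 = {c, d, f, g}  B4 = {a, c, d, g}
Tree: B1–B2, B2–B3, B3–B4

The largest bag has 4 vertices, giving width 3; this decomposition certifies tw(G) ≤ 3. For the lower bound: the 4 vertex sets {b,d}, {e,g}, {c}, {f} are disjoint, each induces a connected subgraph, and every pair is joined by at least one edge of G. Contracting each set to a single vertex therefore yields K_{4} as a minor, and since treewidth is minor-monotone, tw(G) ≥ tw(K_{4}) = 3. The upper and lower bounds meet at 3, so that is the treewidth.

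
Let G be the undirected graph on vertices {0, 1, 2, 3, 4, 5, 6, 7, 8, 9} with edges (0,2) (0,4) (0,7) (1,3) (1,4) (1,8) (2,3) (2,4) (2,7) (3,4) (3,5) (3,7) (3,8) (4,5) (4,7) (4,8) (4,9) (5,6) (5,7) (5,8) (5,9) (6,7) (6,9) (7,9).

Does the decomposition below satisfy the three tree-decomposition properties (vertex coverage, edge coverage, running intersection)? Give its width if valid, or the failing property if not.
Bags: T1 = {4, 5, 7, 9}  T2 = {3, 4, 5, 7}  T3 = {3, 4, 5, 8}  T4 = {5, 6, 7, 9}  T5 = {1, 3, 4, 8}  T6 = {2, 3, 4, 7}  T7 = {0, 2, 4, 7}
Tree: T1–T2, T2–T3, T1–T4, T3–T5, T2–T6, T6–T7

Checking the three conditions: (i) the bags cover all of {0, 1, 2, 3, 4, 5, 6, 7, 8, 9}; (ii) for each edge, some bag contains both endpoints; (iii) the bags containing any fixed vertex form a subtree. All hold, so the decomposition is valid with width 4 − 1 = 3.

Yes; width 3.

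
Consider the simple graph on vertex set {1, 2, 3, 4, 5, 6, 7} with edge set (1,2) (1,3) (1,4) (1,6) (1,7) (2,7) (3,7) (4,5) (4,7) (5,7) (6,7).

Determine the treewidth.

A width-2 tree decomposition is:
Bags: B1 = {1, 4, 7}  B2 = {4, 5, 7}  B3 = {1, 2, 7}  B4 = {1, 3, 7}  B5 = {1, 6, 7}
Tree: B1–B2, B1–B3, B3–B4, B3–B5
The largest bag has 3 vertices, giving width 2; this decomposition certifies tw(G) ≤ 2. Conversely, {1, 2, 7} is a clique of size 3, and the vertices of any clique must share a bag in every tree decomposition; so some bag has ≥ 3 vertices and tw(G) ≥ 2. Hence tw(G) = 2 exactly.

2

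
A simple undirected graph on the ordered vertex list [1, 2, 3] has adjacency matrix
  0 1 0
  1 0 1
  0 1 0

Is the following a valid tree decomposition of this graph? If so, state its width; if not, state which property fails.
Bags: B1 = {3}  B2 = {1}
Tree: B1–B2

A tree decomposition must satisfy three properties: every vertex lies in some bag; for every edge, both endpoints lie together in some bag; and for every vertex, the bags containing it form a connected subtree. Here vertex 2 appears in no bag, so the decomposition is invalid.

No — vertex 2 appears in no bag.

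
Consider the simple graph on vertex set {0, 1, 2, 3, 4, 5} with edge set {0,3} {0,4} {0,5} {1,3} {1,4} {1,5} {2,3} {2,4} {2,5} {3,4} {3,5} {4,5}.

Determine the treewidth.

3

A width-3 tree decomposition is:
Bags: B1 = {2, 3, 4, 5}  B2 = {0, 3, 4, 5}  B3 = {1, 3, 4, 5}
Tree: B1–B2, B1–B3
The largest bag has 4 vertices, giving width 3; this decomposition certifies tw(G) ≤ 3. On the other hand G contains the 4-clique {0, 3, 4, 5}. A clique must lie in a single bag of any decomposition, so no decomposition can have width below 3. The upper and lower bounds meet at 3, so that is the treewidth.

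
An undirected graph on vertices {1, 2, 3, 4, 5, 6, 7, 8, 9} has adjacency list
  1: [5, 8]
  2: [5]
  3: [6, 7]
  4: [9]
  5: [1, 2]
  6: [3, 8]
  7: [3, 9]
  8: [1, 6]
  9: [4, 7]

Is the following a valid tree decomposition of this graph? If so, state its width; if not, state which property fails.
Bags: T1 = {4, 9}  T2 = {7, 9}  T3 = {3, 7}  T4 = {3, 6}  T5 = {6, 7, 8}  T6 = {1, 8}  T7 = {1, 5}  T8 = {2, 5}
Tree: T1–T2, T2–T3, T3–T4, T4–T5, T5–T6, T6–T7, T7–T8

No — bags containing vertex 7 are not connected in the tree.

A tree decomposition must satisfy three properties: every vertex lies in some bag; for every edge, both endpoints lie together in some bag; and for every vertex, the bags containing it form a connected subtree. Here bags containing vertex 7 are not connected in the tree, so the decomposition is invalid.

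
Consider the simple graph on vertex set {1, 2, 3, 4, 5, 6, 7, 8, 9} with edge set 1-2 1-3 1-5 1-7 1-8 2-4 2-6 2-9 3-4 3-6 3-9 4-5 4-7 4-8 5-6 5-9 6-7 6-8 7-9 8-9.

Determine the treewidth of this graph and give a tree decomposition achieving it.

Treewidth 4.
One optimal decomposition is:
Bags: B1 = {1, 4, 6, 8, 9}  B2 = {1, 3, 4, 6, 9}  B3 = {1, 4, 6, 7, 9}  B4 = {1, 4, 5, 6, 9}  B5 = {1, 2, 4, 6, 9}
Tree: B1–B2, B2–B3, B3–B4, B4–B5

Each bag holds 5 vertices, so the decomposition has width 4, which upper-bounds the treewidth. For the lower bound: the 5 vertex sets {8,9}, {3,6}, {1,7}, {4}, {5} are disjoint, each induces a connected subgraph, and every pair is joined by at least one edge of G. Contracting each set to a single vertex therefore yields K_{5} as a minor, and since treewidth is minor-monotone, tw(G) ≥ tw(K_{5}) = 4. Combining the bounds, tw(G) = 4.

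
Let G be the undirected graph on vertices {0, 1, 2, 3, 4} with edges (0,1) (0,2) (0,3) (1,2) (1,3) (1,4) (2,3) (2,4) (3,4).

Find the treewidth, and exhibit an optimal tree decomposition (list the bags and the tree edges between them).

Every bag has size at most 4, so the width is 4 − 1 = 3 and tw(G) ≤ 3. For the lower bound, the 4 vertices {0, 1, 2, 3} are pairwise adjacent, and any tree decomposition puts a clique entirely inside one bag — forcing width ≥ 3. Combining the bounds, tw(G) = 3.

Treewidth 3.
One optimal decomposition is:
Bags: B1 = {0, 1, 2, 3}  B2 = {1, 2, 3, 4}
Tree: B1–B2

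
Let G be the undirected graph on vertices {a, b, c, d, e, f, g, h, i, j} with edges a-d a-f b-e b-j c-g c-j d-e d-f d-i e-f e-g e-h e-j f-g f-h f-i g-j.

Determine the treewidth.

A width-2 tree decomposition is:
Bags: B1 = {e, f, g}  B2 = {d, e, f}  B3 = {a, d, f}  B4 = {d, f, i}  B5 = {e, f, h}  B6 = {e, g, j}  B7 = {c, g, j}  B8 = {b, e, j}
Tree: B1–B2, B2–B3, B3–B4, B2–B5, B1–B6, B6–B7, B6–B8
The largest bag has 3 vertices, giving width 2; this decomposition certifies tw(G) ≤ 2. Conversely, {e, g, j} is a clique of size 3, and the vertices of any clique must share a bag in every tree decomposition; so some bag has ≥ 3 vertices and tw(G) ≥ 2. The upper and lower bounds meet at 2, so that is the treewidth.

2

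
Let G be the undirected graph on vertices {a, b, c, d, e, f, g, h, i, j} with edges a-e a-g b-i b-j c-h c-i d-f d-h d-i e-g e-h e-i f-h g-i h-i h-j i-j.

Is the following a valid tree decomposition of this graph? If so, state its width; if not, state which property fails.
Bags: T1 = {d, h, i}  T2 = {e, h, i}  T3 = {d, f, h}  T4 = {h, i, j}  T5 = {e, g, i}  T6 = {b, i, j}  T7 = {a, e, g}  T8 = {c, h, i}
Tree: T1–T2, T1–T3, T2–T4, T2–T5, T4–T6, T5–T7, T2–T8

Checking the three conditions: (i) the bags cover all of {a, b, c, d, e, f, g, h, i, j}; (ii) for each edge, some bag contains both endpoints; (iii) the bags containing any fixed vertex form a subtree. All hold, so the decomposition is valid with width 3 − 1 = 2.

Yes; width 2.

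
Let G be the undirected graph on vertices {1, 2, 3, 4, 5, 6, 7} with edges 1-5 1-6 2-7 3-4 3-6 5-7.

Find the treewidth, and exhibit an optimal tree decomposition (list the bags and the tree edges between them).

Each bag holds 2 vertices, so the decomposition has width 1, which upper-bounds the treewidth. Any graph with an edge has treewidth ≥ 1, and G has the edge 2–7. The upper and lower bounds meet at 1, so that is the treewidth.

Treewidth 1.
Bags: B1 = {2, 7}  B2 = {5, 7}  B3 = {1, 5}  B4 = {1, 6}  B5 = {3, 6}  B6 = {3, 4}
Tree: B1–B2, B2–B3, B3–B4, B4–B5, B5–B6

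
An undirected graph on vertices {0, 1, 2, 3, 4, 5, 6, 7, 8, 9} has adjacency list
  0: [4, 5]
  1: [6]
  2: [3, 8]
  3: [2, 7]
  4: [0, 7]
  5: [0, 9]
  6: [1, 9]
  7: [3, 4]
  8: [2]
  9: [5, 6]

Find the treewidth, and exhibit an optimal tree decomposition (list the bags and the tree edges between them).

The largest bag has 2 vertices, giving width 1; this decomposition certifies tw(G) ≤ 1. Any graph with an edge has treewidth ≥ 1, and G has the edge 8–2. Combining the bounds, tw(G) = 1.

Treewidth 1.
Bags: B1 = {2, 8}  B2 = {2, 3}  B3 = {3, 7}  B4 = {4, 7}  B5 = {0, 4}  B6 = {0, 5}  B7 = {5, 9}  B8 = {6, 9}  B9 = {1, 6}
Tree: B1–B2, B2–B3, B3–B4, B4–B5, B5–B6, B6–B7, B7–B8, B8–B9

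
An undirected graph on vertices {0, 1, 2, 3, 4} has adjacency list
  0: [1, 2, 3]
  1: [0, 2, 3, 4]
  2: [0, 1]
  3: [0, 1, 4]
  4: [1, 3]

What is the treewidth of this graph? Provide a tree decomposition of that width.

Treewidth 2.
One such decomposition:
Bags: B1 = {0, 1, 2}  B2 = {0, 1, 3}  B3 = {1, 3, 4}
Tree: B1–B2, B2–B3

Every bag has size at most 3, so the width is 3 − 1 = 2 and tw(G) ≤ 2. For the lower bound, the 3 vertices {0, 1, 2} are pairwise adjacent, and any tree decomposition puts a clique entirely inside one bag — forcing width ≥ 2. The upper and lower bounds meet at 2, so that is the treewidth.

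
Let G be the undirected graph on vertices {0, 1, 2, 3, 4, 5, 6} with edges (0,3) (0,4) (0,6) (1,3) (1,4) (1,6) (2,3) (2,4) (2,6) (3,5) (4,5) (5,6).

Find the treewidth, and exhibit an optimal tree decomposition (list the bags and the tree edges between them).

Treewidth 3.
Bags: B1 = {1, 3, 4, 6}  B2 = {0, 3, 4, 6}  B3 = {3, 4, 5, 6}  B4 = {2, 3, 4, 6}
Tree: B1–B2, B2–B3, B3–B4

Each bag holds 4 vertices, so the decomposition has width 3, which upper-bounds the treewidth. For the lower bound: the 4 vertex sets {1,3}, {0,4}, {6}, {5} are disjoint, each induces a connected subgraph, and every pair is joined by at least one edge of G. Contracting each set to a single vertex therefore yields K_{4} as a minor, and since treewidth is minor-monotone, tw(G) ≥ tw(K_{4}) = 3. Therefore the treewidth is 3.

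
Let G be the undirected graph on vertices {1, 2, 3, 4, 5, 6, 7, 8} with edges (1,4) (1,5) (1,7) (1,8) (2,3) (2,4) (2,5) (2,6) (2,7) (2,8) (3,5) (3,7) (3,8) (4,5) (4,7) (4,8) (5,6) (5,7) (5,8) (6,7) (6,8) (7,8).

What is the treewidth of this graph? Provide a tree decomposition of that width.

Treewidth 4.
One optimal decomposition is:
Bags: B1 = {2, 3, 5, 7, 8}  B2 = {2, 4, 5, 7, 8}  B3 = {1, 4, 5, 7, 8}  B4 = {2, 5, 6, 7, 8}
Tree: B1–B2, B2–B3, B1–B4

The largest bag has 5 vertices, giving width 4; this decomposition certifies tw(G) ≤ 4. For the lower bound, the 5 vertices {1, 4, 5, 7, 8} are pairwise adjacent, and any tree decomposition puts a clique entirely inside one bag — forcing width ≥ 4. Combining the bounds, tw(G) = 4.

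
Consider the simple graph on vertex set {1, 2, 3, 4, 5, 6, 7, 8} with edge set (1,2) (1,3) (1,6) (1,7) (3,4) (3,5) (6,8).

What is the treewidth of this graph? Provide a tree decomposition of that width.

The largest bag has 2 vertices, giving width 1; this decomposition certifies tw(G) ≤ 1. G has an edge, so its treewidth is at least 1. Therefore the treewidth is 1.

Treewidth 1.
Bags: B1 = {6, 8}  B2 = {1, 6}  B3 = {1, 3}  B4 = {1, 2}  B5 = {1, 7}  B6 = {3, 5}  B7 = {3, 4}
Tree: B1–B2, B2–B3, B2–B4, B4–B5, B3–B6, B3–B7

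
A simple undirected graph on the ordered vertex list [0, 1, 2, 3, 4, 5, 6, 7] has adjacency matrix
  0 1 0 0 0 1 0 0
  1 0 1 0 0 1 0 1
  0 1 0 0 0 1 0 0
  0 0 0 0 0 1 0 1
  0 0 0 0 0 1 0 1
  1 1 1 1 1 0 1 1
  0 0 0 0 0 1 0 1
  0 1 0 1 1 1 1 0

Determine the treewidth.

A width-2 tree decomposition is:
Bags: B1 = {1, 5, 7}  B2 = {1, 2, 5}  B3 = {3, 5, 7}  B4 = {4, 5, 7}  B5 = {0, 1, 5}  B6 = {5, 6, 7}
Tree: B1–B2, B1–B3, B3–B4, B2–B5, B4–B6
The largest bag has 3 vertices, giving width 2; this decomposition certifies tw(G) ≤ 2. Conversely, {0, 1, 5} is a clique of size 3, and the vertices of any clique must share a bag in every tree decomposition; so some bag has ≥ 3 vertices and tw(G) ≥ 2. Therefore the treewidth is 2.

2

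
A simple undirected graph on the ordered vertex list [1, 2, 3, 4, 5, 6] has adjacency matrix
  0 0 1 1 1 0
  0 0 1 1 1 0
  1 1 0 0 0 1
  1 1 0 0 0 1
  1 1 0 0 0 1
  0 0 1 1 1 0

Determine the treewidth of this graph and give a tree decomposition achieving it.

Treewidth 3.
Bags: B1 = {3, 4, 5, 6}  B2 = {1, 3, 4, 5}  B3 = {2, 3, 4, 5}
Tree: B1–B2, B2–B3

The largest bag has 4 vertices, giving width 3; this decomposition certifies tw(G) ≤ 3. For the lower bound: the 4 vertex sets {3,6}, {1,4}, {5}, {2} are disjoint, each induces a connected subgraph, and every pair is joined by at least one edge of G. Contracting each set to a single vertex therefore yields K_{4} as a minor, and since treewidth is minor-monotone, tw(G) ≥ tw(K_{4}) = 3. The upper and lower bounds meet at 3, so that is the treewidth.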